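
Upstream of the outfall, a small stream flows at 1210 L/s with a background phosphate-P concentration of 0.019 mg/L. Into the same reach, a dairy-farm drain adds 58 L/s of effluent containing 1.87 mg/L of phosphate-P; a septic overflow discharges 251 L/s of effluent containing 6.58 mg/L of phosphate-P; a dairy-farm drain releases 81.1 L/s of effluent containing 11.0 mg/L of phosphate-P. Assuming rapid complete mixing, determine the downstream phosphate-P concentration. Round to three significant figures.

1.67 mg/L

After mixing, C = (1210·0.01900 + 58.00·1.870 + 251.0·6.580 + 81.10·11.00) / 1600 = 2675/1600 = 1.672 mg/L.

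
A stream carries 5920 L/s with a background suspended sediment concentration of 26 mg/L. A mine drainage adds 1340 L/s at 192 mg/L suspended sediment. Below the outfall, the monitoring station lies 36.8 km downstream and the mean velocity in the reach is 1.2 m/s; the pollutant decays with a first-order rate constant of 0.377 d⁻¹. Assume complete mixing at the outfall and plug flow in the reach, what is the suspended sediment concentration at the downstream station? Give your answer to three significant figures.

49.5 mg/L

Flow-weighted average: C = (5920·26.00 + 1340·192.0) / 7260 = 411200/7260 = 56.64 mg/L.
Travel time t = 36.8·1000 / 1.2 = 30670 s = 8.519 h.
First-order decay: C = 56.64·exp(−k·t) = 56.64·0.8748 = 49.55 mg/L.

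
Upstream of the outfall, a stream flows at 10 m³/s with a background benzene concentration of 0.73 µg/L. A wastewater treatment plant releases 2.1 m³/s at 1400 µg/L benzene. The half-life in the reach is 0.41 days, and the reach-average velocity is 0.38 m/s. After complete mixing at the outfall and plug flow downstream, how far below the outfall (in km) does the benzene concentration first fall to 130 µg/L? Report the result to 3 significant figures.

12.2 km

Flow-weighted average: C = (10.00·0.7300 + 2.100·1400) / 12.10 = 2947/12.10 = 243.6 µg/L.
Half-life 0.41 d → k = ln 2 / 0.41 = 1.691 d⁻¹.
Set 243.6·exp(−k·t) = 130 → t = ln(243.6/130)/k = 32090 s = 8.914 h.
Distance = v·t = 0.38·32090 = 12190 m = 12.19 km.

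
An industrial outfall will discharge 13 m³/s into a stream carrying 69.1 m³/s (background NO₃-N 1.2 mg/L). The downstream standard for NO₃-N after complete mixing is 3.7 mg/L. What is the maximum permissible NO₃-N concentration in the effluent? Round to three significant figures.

At the limit, (Qr·Cr + Qe·Cₑ)/(Qr + Qe) = 3.7:
Cₑ = (82.10·3.7 − 69.10·1.200) / 13.00 = 16.99 mg/L.

17.0 mg/L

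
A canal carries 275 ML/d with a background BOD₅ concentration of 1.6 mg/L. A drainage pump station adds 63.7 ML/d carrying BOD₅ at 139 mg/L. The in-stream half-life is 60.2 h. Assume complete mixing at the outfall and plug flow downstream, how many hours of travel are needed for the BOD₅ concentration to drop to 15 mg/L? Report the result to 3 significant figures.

Conservation of mass: C = (275.0·1.600 + 63.70·139.0) / 338.7 = 9294/338.7 = 27.44 mg/L.
Half-life 60.2 h → k = ln 2 / 60.2 = 0.01151 h⁻¹ = 0.2763 d⁻¹.
27.44·exp(−k·t) = 15 → t = ln(27.44/15)/k = 188800 s = 52.46 h.

52.5 h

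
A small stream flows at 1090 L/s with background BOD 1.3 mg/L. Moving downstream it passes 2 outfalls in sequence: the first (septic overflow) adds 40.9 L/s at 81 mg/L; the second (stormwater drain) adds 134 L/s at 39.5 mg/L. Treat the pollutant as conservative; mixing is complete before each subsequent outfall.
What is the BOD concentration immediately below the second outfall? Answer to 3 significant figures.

After outfall 1: Q = 1090 + 40.90 = 1131 L/s; C = (1090·1.300 + 40.90·81.00)/1131 = 4.182 mg/L.
After outfall 2: Q = 1131 + 134.0 = 1265 L/s; C = (1131·4.182 + 134.0·39.50)/1265 = 7.924 mg/L.

7.92 mg/L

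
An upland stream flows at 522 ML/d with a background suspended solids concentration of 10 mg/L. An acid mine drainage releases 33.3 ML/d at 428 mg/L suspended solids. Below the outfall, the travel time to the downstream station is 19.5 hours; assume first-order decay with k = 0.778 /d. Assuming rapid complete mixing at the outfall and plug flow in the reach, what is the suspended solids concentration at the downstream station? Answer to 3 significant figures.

18.6 mg/L

Flow-weighted average: C = (522.0·10.00 + 33.30·428.0) / 555.3 = 19470/555.3 = 35.07 mg/L.
First-order decay: C = 35.07·exp(−k·t) = 35.07·0.5315 = 18.64 mg/L.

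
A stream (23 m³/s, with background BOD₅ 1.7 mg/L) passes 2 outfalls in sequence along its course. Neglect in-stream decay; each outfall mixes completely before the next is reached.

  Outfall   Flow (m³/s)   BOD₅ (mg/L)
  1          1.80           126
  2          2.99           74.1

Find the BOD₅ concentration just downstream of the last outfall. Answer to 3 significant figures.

17.5 mg/L

Outfall 1: combined Q = 24.80 m³/s; C = (23.00·1.700 + 1.800·126.0)/24.80 = 10.72 mg/L.
Outfall 2: combined Q = 27.79 m³/s; C = (24.80·10.72 + 2.990·74.10)/27.79 = 17.54 mg/L.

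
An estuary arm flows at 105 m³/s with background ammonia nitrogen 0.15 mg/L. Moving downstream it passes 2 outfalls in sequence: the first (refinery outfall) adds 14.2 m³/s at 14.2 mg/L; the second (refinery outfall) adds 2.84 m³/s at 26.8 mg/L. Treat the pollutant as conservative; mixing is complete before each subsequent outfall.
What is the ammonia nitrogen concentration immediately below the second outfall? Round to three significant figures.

After outfall 1: Q = 105.0 + 14.20 = 119.2 m³/s; C = (105.0·0.1500 + 14.20·14.20)/119.2 = 1.824 mg/L.
After outfall 2: Q = 119.2 + 2.840 = 122.0 m³/s; C = (119.2·1.824 + 2.840·26.80)/122.0 = 2.405 mg/L.

2.40 mg/L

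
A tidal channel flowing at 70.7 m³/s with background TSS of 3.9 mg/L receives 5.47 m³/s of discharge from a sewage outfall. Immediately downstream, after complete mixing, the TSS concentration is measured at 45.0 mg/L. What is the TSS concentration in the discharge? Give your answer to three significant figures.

Mass balance: 70.70·3.900 + 5.470·Cₑ = 76.17·45.00
→ Cₑ = (76.17·45.00 − 70.70·3.900) / 5.470 = 576.2 mg/L.

576 mg/L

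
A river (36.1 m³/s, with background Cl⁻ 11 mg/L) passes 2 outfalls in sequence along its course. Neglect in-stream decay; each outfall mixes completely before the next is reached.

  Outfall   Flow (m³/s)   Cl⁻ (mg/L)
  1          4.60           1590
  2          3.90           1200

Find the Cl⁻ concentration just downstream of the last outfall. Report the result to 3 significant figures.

278 mg/L

Below outfall 1: Q → 40.70 m³/s, C = (36.10·11.00 + 4.600·1590)/40.70 = 189.5 mg/L.
Below outfall 2: Q → 44.60 m³/s, C = (40.70·189.5 + 3.900·1200)/44.60 = 277.8 mg/L.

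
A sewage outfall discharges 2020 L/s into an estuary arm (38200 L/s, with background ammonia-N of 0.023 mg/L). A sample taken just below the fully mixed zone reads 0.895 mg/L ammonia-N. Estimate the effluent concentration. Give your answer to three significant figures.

17.4 mg/L

Mass balance: 38200·0.02300 + 2020·Cₑ = 40220·0.8950
→ Cₑ = (40220·0.8950 − 38200·0.02300) / 2020 = 17.39 mg/L.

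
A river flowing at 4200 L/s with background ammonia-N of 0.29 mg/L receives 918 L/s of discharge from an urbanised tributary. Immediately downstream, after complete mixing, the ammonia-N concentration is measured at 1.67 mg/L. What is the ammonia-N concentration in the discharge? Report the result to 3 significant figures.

7.98 mg/L

Mass balance: 4200·0.2900 + 918.0·Cₑ = 5118·1.670
→ Cₑ = (5118·1.670 − 4200·0.2900) / 918.0 = 7.984 mg/L.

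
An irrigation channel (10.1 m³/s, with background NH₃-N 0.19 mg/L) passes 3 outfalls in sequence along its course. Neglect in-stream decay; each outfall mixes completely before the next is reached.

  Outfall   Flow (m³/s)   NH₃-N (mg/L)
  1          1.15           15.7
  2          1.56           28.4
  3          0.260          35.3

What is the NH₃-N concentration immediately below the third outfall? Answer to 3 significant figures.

After outfall 1: Q = 10.10 + 1.150 = 11.25 m³/s; C = (10.10·0.1900 + 1.150·15.70)/11.25 = 1.775 mg/L.
After outfall 2: Q = 11.25 + 1.560 = 12.81 m³/s; C = (11.25·1.775 + 1.560·28.40)/12.81 = 5.018 mg/L.
After outfall 3: Q = 12.81 + 0.2600 = 13.07 m³/s; C = (12.81·5.018 + 0.2600·35.30)/13.07 = 5.620 mg/L.

5.62 mg/L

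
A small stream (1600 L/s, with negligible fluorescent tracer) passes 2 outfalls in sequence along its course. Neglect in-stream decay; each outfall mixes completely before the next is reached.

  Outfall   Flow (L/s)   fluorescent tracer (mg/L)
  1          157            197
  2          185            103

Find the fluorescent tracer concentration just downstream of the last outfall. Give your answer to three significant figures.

25.7 mg/L

After outfall 1: Q = 1600 + 157.0 = 1757 L/s; C = (1600·0 + 157.0·197.0)/1757 = 17.60 mg/L.
After outfall 2: Q = 1757 + 185.0 = 1942 L/s; C = (1757·17.60 + 185.0·103.0)/1942 = 25.74 mg/L.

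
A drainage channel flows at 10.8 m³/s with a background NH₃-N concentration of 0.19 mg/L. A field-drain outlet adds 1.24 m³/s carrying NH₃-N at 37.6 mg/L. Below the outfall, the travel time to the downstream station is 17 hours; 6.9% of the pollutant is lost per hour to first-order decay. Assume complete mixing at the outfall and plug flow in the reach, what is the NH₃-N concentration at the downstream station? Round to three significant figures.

1.20 mg/L

After mixing, C = (10.80·0.1900 + 1.240·37.60) / 12.04 = 48.68/12.04 = 4.043 mg/L.
6.9%/h lost → k = −ln(1 − 0.069) = 0.07150 h⁻¹.
After decay, C = 4.043 × e^(−kt) = 4.043 × 0.2966 = 1.199 mg/L.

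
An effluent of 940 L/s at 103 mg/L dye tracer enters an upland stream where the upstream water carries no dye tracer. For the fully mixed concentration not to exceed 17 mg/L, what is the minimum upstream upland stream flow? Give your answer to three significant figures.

Set C_mix = 17: (Q·0 + 940.0·103.0) / (Q + 940.0) = 17
→ Q = 940.0·(103.0 − 17)/(17 − 0) = 4755 L/s.

4760 L/s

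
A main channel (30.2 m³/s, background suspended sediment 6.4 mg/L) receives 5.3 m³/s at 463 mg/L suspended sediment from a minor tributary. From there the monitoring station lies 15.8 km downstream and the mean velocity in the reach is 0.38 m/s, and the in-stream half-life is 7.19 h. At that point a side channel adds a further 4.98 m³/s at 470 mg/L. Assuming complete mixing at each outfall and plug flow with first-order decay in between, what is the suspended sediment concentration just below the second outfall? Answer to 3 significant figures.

79.3 mg/L

Conservation of mass: C = (30.20·6.400 + 5.300·463.0) / 35.50 = 2647/35.50 = 74.57 mg/L; combined flow 35.50 m³/s.
Travel time t = 15.8·1000 / 0.38 = 41580 s = 11.55 h.
Half-life 7.19 h → k = ln 2 / 7.19 = 0.09640 h⁻¹ = 2.314 d⁻¹.
After decay, C = 74.57 × e^(−kt) = 74.57 × 0.3284 = 24.49 mg/L.
Second outfall: C = (35.50·24.49 + 4.980·470.0)/40.48 = 79.30 mg/L.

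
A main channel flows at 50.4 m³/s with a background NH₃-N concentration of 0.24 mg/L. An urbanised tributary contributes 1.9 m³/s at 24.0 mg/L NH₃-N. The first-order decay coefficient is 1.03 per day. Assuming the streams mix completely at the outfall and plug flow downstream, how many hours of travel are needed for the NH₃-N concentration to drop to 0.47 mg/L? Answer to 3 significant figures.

19.9 h

Flow-weighted average: C = (50.40·0.2400 + 1.900·24.00) / 52.30 = 57.70/52.30 = 1.103 mg/L.
1.103·exp(−k·t) = 0.47 → t = ln(1.103/0.47)/k = 71570 s = 19.88 h.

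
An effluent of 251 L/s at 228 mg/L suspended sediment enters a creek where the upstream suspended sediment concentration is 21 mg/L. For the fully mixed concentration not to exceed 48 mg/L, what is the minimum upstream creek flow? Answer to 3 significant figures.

Set C_mix = 48: (Q·21.00 + 251.0·228.0) / (Q + 251.0) = 48
→ Q = 251.0·(228.0 − 48)/(48 − 21.00) = 1673 L/s.

1670 L/s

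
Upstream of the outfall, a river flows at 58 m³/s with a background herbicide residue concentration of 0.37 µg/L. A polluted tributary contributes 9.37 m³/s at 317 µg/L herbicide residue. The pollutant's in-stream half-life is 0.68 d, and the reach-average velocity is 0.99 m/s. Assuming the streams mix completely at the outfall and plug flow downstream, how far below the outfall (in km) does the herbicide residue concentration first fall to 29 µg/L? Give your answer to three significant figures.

35.8 km

Conservation of mass: C = (58.00·0.3700 + 9.370·317.0) / 67.37 = 2992/67.37 = 44.41 µg/L.
Half-life 0.68 d → k = ln 2 / 0.68 = 1.019 d⁻¹.
Set 44.41·exp(−k·t) = 29 → t = ln(44.41/29)/k = 36120 s = 10.03 h.
Distance = v·t = 0.99·36120 = 35760 m = 35.76 km.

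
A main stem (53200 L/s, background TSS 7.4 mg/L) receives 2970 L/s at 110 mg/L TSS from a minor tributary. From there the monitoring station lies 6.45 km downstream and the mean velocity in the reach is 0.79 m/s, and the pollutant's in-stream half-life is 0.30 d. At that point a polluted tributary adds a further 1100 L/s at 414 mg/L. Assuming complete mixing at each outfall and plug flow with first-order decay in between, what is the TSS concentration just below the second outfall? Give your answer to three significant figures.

18.1 mg/L

After mixing, C = (53200·7.400 + 2970·110.0) / 56170 = 720400/56170 = 12.82 mg/L; combined flow 56170 L/s.
Travel time t = 6.45·1000 / 0.79 = 8165 s = 2.268 h.
Half-life 0.30 d → k = ln 2 / 0.30 = 2.310 d⁻¹.
Applying C = C₀e^(−kt): 12.82 × 0.8039 = 10.31 mg/L.
Second outfall: C = (56170·10.31 + 1100·414.0)/57270 = 18.06 mg/L.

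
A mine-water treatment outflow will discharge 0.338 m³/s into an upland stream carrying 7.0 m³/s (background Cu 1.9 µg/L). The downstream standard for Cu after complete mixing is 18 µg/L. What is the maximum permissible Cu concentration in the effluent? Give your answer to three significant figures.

At the limit, (Qr·Cr + Qe·Cₑ)/(Qr + Qe) = 18:
Cₑ = (7.338·18 − 7.000·1.900) / 0.3380 = 351.4 µg/L.

351 µg/L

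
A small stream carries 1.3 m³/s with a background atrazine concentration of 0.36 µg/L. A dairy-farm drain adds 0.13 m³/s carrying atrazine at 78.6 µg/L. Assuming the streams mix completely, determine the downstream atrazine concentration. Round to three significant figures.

7.47 µg/L

Flow-weighted average: C = (1.300·0.3600 + 0.1300·78.60) / 1.430 = 10.69/1.430 = 7.473 µg/L.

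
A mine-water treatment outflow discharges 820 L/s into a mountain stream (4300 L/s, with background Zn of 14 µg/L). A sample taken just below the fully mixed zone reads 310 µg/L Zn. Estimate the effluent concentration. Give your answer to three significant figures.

1860 µg/L

Mass balance: 4300·14.00 + 820.0·Cₑ = 5120·310.0
→ Cₑ = (5120·310.0 − 4300·14.00) / 820.0 = 1862 µg/L.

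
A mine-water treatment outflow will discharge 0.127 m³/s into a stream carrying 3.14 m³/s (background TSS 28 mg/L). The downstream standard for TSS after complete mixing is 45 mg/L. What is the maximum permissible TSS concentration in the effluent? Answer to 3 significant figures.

At the limit, (Qr·Cr + Qe·Cₑ)/(Qr + Qe) = 45:
Cₑ = (3.267·45 − 3.140·28.00) / 0.1270 = 465.3 mg/L.

465 mg/L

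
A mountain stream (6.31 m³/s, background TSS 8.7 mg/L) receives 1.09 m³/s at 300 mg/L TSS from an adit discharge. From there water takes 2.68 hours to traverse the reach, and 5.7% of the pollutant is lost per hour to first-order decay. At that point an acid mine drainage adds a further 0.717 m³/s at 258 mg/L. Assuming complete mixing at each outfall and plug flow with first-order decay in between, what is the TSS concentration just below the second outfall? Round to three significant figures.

Conservation of mass: C = (6.310·8.700 + 1.090·300.0) / 7.400 = 381.9/7.400 = 51.61 mg/L; combined flow 7.400 m³/s.
5.7%/h lost → k = −ln(1 − 0.057) = 0.05869 h⁻¹.
After decay, C = 51.61 × e^(−kt) = 51.61 × 0.8545 = 44.10 mg/L.
Second outfall: C = (7.400·44.10 + 0.7170·258.0)/8.117 = 62.99 mg/L.

63.0 mg/L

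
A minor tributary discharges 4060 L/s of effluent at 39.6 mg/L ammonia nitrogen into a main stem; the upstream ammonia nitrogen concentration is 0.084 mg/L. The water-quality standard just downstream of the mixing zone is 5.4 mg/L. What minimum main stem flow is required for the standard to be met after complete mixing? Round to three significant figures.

Set C_mix = 5.4: (Q·0.08400 + 4060·39.60) / (Q + 4060) = 5.4
→ Q = 4060·(39.60 − 5.4)/(5.4 − 0.08400) = 26120 L/s.

26100 L/s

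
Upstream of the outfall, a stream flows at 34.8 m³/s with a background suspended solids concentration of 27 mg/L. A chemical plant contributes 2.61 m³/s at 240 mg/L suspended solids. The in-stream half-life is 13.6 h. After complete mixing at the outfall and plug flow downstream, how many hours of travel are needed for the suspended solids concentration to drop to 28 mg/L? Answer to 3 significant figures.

7.89 h

After mixing, C = (34.80·27.00 + 2.610·240.0) / 37.41 = 1566/37.41 = 41.86 mg/L.
Half-life 13.6 h → k = ln 2 / 13.6 = 0.05097 h⁻¹ = 1.223 d⁻¹.
41.86·exp(−k·t) = 28 → t = ln(41.86/28)/k = 28400 s = 7.890 h.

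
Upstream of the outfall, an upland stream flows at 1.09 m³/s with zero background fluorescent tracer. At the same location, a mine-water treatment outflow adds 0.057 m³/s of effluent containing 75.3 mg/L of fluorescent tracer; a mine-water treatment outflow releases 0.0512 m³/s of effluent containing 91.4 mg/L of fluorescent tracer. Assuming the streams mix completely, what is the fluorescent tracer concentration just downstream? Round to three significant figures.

7.49 mg/L

After mixing, C = (1.090·0 + 0.05700·75.30 + 0.05120·91.40) / 1.198 = 8.972/1.198 = 7.488 mg/L.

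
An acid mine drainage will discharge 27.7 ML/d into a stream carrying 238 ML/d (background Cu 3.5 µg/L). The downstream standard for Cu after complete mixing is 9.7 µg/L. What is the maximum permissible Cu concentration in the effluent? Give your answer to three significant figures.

63.0 µg/L

At the limit, (Qr·Cr + Qe·Cₑ)/(Qr + Qe) = 9.7:
Cₑ = (265.7·9.7 − 238.0·3.500) / 27.70 = 62.97 µg/L.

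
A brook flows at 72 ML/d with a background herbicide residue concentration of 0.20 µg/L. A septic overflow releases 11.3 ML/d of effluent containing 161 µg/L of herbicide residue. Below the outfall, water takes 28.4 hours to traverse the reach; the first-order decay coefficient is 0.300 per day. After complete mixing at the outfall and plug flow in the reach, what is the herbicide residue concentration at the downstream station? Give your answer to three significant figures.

15.4 µg/L

After mixing, C = (72.00·0.2000 + 11.30·161.0) / 83.30 = 1834/83.30 = 22.01 µg/L.
Decay over the reach: 22.01·exp(−kt) = 22.01·0.7012 = 15.44 µg/L.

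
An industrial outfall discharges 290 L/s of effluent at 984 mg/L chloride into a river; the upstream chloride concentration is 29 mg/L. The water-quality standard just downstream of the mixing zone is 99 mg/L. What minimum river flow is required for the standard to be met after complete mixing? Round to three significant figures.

3670 L/s

Set C_mix = 99: (Q·29.00 + 290.0·984.0) / (Q + 290.0) = 99
→ Q = 290.0·(984.0 − 99)/(99 − 29.00) = 3666 L/s.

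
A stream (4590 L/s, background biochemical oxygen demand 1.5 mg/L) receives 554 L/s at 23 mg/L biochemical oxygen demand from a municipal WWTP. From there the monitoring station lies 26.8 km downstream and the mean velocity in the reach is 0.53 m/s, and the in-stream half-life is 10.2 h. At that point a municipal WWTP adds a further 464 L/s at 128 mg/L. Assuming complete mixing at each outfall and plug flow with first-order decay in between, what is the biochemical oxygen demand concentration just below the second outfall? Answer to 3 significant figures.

Mass balance: C = (4590·1.500 + 554.0·23.00) / 5144 = 19630/5144 = 3.816 mg/L; combined flow 5144 L/s.
Travel time t = 26.8·1000 / 0.53 = 50570 s = 14.05 h.
Half-life 10.2 h → k = ln 2 / 10.2 = 0.06796 h⁻¹ = 1.631 d⁻¹.
Decay over the reach: 3.816·exp(−kt) = 3.816·0.3850 = 1.469 mg/L.
Second outfall: C = (5144·1.469 + 464.0·128.0)/5608 = 11.94 mg/L.

11.9 mg/L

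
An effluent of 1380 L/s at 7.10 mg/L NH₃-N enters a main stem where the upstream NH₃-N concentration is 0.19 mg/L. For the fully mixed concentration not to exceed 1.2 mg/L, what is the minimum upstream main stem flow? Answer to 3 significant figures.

Set C_mix = 1.2: (Q·0.1900 + 1380·7.100) / (Q + 1380) = 1.2
→ Q = 1380·(7.100 − 1.2)/(1.2 − 0.1900) = 8061 L/s.

8060 L/s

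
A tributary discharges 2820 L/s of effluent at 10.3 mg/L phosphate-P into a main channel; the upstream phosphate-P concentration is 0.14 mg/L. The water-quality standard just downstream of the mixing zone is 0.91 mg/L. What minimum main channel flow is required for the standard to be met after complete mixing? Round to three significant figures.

Set C_mix = 0.91: (Q·0.1400 + 2820·10.30) / (Q + 2820) = 0.91
→ Q = 2820·(10.30 − 0.91)/(0.91 − 0.1400) = 34390 L/s.

34400 L/s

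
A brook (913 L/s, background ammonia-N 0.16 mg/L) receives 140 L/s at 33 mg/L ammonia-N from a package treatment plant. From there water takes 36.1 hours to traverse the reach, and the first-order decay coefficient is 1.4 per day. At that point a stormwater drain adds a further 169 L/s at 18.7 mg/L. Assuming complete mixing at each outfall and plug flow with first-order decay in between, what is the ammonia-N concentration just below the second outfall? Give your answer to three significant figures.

Conservation of mass: C = (913.0·0.1600 + 140.0·33.00) / 1053 = 4766/1053 = 4.526 mg/L; combined flow 1053 L/s.
Decay over the reach: 4.526·exp(−kt) = 4.526·0.1217 = 0.5510 mg/L.
Second outfall: C = (1053·0.5510 + 169.0·18.70)/1222 = 3.061 mg/L.

3.06 mg/L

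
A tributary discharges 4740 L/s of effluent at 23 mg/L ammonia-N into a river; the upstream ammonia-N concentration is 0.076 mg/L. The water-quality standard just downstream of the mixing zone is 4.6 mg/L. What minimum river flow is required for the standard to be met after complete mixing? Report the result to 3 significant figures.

Set C_mix = 4.6: (Q·0.07600 + 4740·23.00) / (Q + 4740) = 4.6
→ Q = 4740·(23.00 − 4.6)/(4.6 − 0.07600) = 19280 L/s.

19300 L/s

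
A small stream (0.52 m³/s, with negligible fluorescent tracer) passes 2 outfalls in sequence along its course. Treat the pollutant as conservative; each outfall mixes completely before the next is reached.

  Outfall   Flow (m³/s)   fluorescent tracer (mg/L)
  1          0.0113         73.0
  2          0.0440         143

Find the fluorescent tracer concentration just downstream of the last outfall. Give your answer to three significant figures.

12.4 mg/L

After outfall 1: Q = 0.5200 + 0.01130 = 0.5313 m³/s; C = (0.5200·0 + 0.01130·73.00)/0.5313 = 1.553 mg/L.
After outfall 2: Q = 0.5313 + 0.04400 = 0.5753 m³/s; C = (0.5313·1.553 + 0.04400·143.0)/0.5753 = 12.37 mg/L.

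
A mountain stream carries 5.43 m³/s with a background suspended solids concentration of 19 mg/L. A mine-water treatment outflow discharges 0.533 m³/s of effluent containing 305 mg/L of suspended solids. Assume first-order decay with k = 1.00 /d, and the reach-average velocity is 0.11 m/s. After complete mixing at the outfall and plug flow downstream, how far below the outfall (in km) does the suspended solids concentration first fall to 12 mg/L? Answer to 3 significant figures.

Mass balance: C = (5.430·19.00 + 0.5330·305.0) / 5.963 = 265.7/5.963 = 44.56 mg/L.
Set 44.56·exp(−k·t) = 12 → t = ln(44.56/12)/k = 113400 s = 31.49 h.
Distance = v·t = 0.11·113400 = 12470 m = 12.47 km.

12.5 km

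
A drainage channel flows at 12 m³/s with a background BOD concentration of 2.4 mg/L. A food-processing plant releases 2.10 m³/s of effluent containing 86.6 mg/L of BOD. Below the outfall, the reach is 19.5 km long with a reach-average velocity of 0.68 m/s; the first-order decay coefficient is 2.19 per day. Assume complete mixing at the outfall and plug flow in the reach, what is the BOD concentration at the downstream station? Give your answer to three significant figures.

Flow-weighted average: C = (12.00·2.400 + 2.100·86.60) / 14.10 = 210.7/14.10 = 14.94 mg/L.
Travel time t = 19.5·1000 / 0.68 = 28680 s = 7.966 h.
First-order decay: C = 14.94·exp(−k·t) = 14.94·0.4834 = 7.223 mg/L.

7.22 mg/L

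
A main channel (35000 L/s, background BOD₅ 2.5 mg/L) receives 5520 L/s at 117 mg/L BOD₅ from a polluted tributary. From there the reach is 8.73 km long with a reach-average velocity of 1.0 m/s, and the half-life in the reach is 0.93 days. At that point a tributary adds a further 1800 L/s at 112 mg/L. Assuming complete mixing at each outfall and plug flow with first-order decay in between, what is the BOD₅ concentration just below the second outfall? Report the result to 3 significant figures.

Conservation of mass: C = (35000·2.500 + 5520·117.0) / 40520 = 733300/40520 = 18.10 mg/L; combined flow 40520 L/s.
Travel time t = 8.73·1000 / 1.0 = 8730 s = 2.425 h.
Half-life 0.93 d → k = ln 2 / 0.93 = 0.7453 d⁻¹.
First-order decay: C = 18.10·exp(−k·t) = 18.10·0.9275 = 16.79 mg/L.
At the second outfall, C = (40520·16.79 + 1800·112.0) / (40520 + 1800) = 20.84 mg/L.

20.8 mg/L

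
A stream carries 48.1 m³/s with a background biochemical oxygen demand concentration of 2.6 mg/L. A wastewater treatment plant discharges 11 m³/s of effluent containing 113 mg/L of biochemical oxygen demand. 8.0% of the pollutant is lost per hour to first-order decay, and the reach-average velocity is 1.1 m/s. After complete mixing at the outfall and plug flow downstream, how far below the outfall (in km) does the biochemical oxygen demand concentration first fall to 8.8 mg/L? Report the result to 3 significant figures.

After mixing, C = (48.10·2.600 + 11.00·113.0) / 59.10 = 1368/59.10 = 23.15 mg/L.
8.0%/h lost → k = −ln(1 − 0.08) = 0.08338 h⁻¹.
Set 23.15·exp(−k·t) = 8.8 → t = ln(23.15/8.8)/k = 41760 s = 11.60 h.
Distance = v·t = 1.1·41760 = 45930 m = 45.93 km.

45.9 km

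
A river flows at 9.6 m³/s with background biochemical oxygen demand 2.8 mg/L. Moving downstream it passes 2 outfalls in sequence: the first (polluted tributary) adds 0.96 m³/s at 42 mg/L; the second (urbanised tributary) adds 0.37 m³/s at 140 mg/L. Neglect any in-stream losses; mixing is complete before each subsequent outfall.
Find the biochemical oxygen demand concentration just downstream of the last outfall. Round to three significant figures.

Outfall 1: combined Q = 10.56 m³/s; C = (9.600·2.800 + 0.9600·42.00)/10.56 = 6.364 mg/L.
Outfall 2: combined Q = 10.93 m³/s; C = (10.56·6.364 + 0.3700·140.0)/10.93 = 10.89 mg/L.

10.9 mg/L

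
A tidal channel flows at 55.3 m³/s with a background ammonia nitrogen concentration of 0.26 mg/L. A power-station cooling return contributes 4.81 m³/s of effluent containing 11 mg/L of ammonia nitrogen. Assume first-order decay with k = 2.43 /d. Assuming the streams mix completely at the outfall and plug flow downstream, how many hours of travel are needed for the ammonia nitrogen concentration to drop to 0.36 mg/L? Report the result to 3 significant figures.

Mixed concentration C = ΣQC/ΣQ = (55.30·0.2600 + 4.810·11.00) / 60.11 = 67.29/60.11 = 1.119 mg/L.
1.119·exp(−k·t) = 0.36 → t = ln(1.119/0.36)/k = 40340 s = 11.20 h.

11.2 h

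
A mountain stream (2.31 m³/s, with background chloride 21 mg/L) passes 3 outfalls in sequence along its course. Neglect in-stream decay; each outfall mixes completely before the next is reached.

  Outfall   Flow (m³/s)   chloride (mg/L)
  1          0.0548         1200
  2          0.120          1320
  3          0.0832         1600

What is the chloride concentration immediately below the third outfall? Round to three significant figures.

After outfall 1: Q = 2.310 + 0.05480 = 2.365 m³/s; C = (2.310·21.00 + 0.05480·1200)/2.365 = 48.32 mg/L.
After outfall 2: Q = 2.365 + 0.1200 = 2.485 m³/s; C = (2.365·48.32 + 0.1200·1320)/2.485 = 109.7 mg/L.
After outfall 3: Q = 2.485 + 0.08320 = 2.568 m³/s; C = (2.485·109.7 + 0.08320·1600)/2.568 = 158.0 mg/L.

158 mg/L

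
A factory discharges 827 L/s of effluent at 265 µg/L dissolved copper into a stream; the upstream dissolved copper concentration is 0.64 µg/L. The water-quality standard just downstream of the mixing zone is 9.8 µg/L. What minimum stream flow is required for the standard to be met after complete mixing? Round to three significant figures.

23000 L/s

Set C_mix = 9.8: (Q·0.6400 + 827.0·265.0) / (Q + 827.0) = 9.8
→ Q = 827.0·(265.0 − 9.8)/(9.8 − 0.6400) = 23040 L/s.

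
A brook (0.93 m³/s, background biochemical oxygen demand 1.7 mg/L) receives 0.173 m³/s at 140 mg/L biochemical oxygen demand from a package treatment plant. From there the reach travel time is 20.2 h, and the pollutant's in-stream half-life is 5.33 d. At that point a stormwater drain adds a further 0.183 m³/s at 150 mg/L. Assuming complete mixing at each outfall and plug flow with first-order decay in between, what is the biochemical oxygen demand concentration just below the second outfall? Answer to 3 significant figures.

39.3 mg/L

Flow-weighted average: C = (0.9300·1.700 + 0.1730·140.0) / 1.103 = 25.80/1.103 = 23.39 mg/L; combined flow 1.103 m³/s.
Half-life 5.33 d → k = ln 2 / 5.33 = 0.1300 d⁻¹.
After decay, C = 23.39 × e^(−kt) = 23.39 × 0.8963 = 20.97 mg/L.
At the second outfall, C = (1.103·20.97 + 0.1830·150.0) / (1.103 + 0.1830) = 39.33 mg/L.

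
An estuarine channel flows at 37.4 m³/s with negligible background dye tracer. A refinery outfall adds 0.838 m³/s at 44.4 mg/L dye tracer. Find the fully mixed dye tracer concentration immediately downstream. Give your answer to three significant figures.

0.973 mg/L

Mixed concentration C = ΣQC/ΣQ = (37.40·0 + 0.8380·44.40) / 38.24 = 37.21/38.24 = 0.9730 mg/L.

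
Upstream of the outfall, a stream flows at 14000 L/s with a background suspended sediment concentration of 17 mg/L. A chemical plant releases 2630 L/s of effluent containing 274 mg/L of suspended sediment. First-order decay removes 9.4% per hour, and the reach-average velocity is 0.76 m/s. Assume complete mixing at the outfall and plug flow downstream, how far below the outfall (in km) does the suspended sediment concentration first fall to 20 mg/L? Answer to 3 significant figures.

After mixing, C = (14000·17.00 + 2630·274.0) / 16630 = 958600/16630 = 57.64 mg/L.
9.4%/h lost → k = −ln(1 − 0.094) = 0.09872 h⁻¹.
Set 57.64·exp(−k·t) = 20 → t = ln(57.64/20)/k = 38600 s = 10.72 h.
Distance = v·t = 0.76·38600 = 29340 m = 29.34 km.

29.3 km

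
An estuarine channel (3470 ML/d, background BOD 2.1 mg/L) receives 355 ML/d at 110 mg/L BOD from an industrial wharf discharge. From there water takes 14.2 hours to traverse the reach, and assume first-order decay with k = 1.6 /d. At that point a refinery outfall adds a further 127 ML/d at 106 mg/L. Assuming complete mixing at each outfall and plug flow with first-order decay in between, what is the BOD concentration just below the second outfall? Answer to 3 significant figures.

7.96 mg/L

Conservation of mass: C = (3470·2.100 + 355.0·110.0) / 3825 = 46340/3825 = 12.11 mg/L; combined flow 3825 ML/d.
Applying C = C₀e^(−kt): 12.11 × 0.3880 = 4.701 mg/L.
At the second outfall, C = (3825·4.701 + 127.0·106.0) / (3825 + 127.0) = 7.956 mg/L.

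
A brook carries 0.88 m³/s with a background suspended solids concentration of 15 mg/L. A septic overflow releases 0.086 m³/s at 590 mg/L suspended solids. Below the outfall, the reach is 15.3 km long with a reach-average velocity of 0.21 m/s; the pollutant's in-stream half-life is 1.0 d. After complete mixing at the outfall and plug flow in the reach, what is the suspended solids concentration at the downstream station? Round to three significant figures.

36.9 mg/L

After mixing, C = (0.8800·15.00 + 0.08600·590.0) / 0.9660 = 63.94/0.9660 = 66.19 mg/L.
Travel time t = 15.3·1000 / 0.21 = 72860 s = 20.24 h.
Half-life 1.0 d → k = ln 2 / 1.0 = 0.6931 d⁻¹.
First-order decay: C = 66.19·exp(−k·t) = 66.19·0.5574 = 36.89 mg/L.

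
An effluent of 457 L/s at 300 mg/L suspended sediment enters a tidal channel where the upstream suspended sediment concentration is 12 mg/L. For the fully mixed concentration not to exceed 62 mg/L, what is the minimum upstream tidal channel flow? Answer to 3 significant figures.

Set C_mix = 62: (Q·12.00 + 457.0·300.0) / (Q + 457.0) = 62
→ Q = 457.0·(300.0 − 62)/(62 − 12.00) = 2175 L/s.

2180 L/s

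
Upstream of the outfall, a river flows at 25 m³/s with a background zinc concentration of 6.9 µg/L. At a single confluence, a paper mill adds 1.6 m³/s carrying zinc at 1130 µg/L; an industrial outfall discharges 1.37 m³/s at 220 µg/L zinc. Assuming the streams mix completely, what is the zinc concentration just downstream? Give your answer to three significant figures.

81.6 µg/L

After mixing, C = (25.00·6.900 + 1.600·1130 + 1.370·220.0) / 27.97 = 2282/27.97 = 81.58 µg/L.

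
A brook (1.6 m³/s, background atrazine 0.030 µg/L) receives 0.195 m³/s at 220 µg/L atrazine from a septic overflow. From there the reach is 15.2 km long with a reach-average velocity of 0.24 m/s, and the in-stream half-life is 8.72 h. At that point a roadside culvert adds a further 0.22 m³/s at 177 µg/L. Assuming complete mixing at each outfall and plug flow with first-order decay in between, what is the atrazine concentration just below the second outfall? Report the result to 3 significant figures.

Conservation of mass: C = (1.600·0.03000 + 0.1950·220.0) / 1.795 = 42.95/1.795 = 23.93 µg/L; combined flow 1.795 m³/s.
Travel time t = 15.2·1000 / 0.24 = 63330 s = 17.59 h.
Half-life 8.72 h → k = ln 2 / 8.72 = 0.07949 h⁻¹ = 1.908 d⁻¹.
First-order decay: C = 23.93·exp(−k·t) = 23.93·0.2470 = 5.909 µg/L.
Second outfall: C = (1.795·5.909 + 0.2200·177.0)/2.015 = 24.59 µg/L.

24.6 µg/L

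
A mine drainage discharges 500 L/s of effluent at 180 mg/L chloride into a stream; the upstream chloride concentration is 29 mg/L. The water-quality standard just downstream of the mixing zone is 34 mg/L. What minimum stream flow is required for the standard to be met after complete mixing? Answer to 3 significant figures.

14600 L/s

Set C_mix = 34: (Q·29.00 + 500.0·180.0) / (Q + 500.0) = 34
→ Q = 500.0·(180.0 − 34)/(34 − 29.00) = 14600 L/s.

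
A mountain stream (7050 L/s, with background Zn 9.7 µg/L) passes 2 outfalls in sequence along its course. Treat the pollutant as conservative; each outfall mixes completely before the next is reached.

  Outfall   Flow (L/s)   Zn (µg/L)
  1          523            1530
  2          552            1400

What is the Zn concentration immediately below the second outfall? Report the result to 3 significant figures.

202 µg/L

Below outfall 1: Q → 7573 L/s, C = (7050·9.700 + 523.0·1530)/7573 = 114.7 µg/L.
Below outfall 2: Q → 8125 L/s, C = (7573·114.7 + 552.0·1400)/8125 = 202.0 µg/L.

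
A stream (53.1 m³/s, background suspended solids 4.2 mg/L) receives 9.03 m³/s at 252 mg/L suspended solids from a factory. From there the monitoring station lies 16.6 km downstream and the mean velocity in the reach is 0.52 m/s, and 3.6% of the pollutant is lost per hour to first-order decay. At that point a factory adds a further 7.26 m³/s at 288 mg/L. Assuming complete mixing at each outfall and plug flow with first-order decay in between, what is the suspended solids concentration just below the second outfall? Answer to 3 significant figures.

Flow-weighted average: C = (53.10·4.200 + 9.030·252.0) / 62.13 = 2499/62.13 = 40.22 mg/L; combined flow 62.13 m³/s.
Travel time t = 16.6·1000 / 0.52 = 31920 s = 8.868 h.
3.6%/h lost → k = −ln(1 − 0.036) = 0.03666 h⁻¹.
First-order decay: C = 40.22·exp(−k·t) = 40.22·0.7224 = 29.05 mg/L.
At the second outfall, C = (62.13·29.05 + 7.260·288.0) / (62.13 + 7.260) = 56.15 mg/L.

56.1 mg/L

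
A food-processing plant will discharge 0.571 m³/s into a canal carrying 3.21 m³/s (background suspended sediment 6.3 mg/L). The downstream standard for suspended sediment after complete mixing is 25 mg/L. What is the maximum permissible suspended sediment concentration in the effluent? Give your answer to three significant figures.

130 mg/L

At the limit, (Qr·Cr + Qe·Cₑ)/(Qr + Qe) = 25:
Cₑ = (3.781·25 − 3.210·6.300) / 0.5710 = 130.1 mg/L.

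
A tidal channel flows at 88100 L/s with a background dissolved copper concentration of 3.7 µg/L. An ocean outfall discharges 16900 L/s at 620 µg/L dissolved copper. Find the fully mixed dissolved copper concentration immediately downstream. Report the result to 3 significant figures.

Flow-weighted average: C = (88100·3.700 + 16900·620.0) / 105000 = 10800000/105000 = 102.9 µg/L.

103 µg/L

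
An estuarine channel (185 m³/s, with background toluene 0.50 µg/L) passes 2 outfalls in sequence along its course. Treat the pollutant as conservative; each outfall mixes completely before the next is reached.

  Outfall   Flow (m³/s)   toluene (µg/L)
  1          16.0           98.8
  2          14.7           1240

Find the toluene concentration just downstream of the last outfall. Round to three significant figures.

Below outfall 1: Q → 201.0 m³/s, C = (185.0·0.5000 + 16.00·98.80)/201.0 = 8.325 µg/L.
Below outfall 2: Q → 215.7 m³/s, C = (201.0·8.325 + 14.70·1240)/215.7 = 92.26 µg/L.

92.3 µg/L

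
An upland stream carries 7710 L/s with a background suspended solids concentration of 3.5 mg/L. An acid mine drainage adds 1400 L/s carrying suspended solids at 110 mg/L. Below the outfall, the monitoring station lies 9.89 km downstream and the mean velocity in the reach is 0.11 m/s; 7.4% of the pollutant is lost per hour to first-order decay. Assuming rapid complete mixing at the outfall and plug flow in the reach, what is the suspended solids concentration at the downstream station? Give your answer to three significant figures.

Flow-weighted average: C = (7710·3.500 + 1400·110.0) / 9110 = 181000/9110 = 19.87 mg/L.
Travel time t = 9.89·1000 / 0.11 = 89910 s = 24.97 h.
7.4%/h lost → k = −ln(1 − 0.074) = 0.07688 h⁻¹.
First-order decay: C = 19.87·exp(−k·t) = 19.87·0.1466 = 2.912 mg/L.

2.91 mg/L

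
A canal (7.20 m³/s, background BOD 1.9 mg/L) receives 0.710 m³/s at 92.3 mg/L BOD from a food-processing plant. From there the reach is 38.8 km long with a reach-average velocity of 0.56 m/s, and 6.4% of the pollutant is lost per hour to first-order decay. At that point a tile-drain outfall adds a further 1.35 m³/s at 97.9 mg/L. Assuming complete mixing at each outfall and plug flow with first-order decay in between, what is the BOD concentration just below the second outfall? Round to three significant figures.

16.7 mg/L

After mixing, C = (7.200·1.900 + 0.7100·92.30) / 7.910 = 79.21/7.910 = 10.01 mg/L; combined flow 7.910 m³/s.
Travel time t = 38.8·1000 / 0.56 = 69290 s = 19.25 h.
6.4%/h lost → k = −ln(1 − 0.064) = 0.06614 h⁻¹.
Applying C = C₀e^(−kt): 10.01 × 0.2800 = 2.804 mg/L.
At the second outfall, C = (7.910·2.804 + 1.350·97.90) / (7.910 + 1.350) = 16.67 mg/L.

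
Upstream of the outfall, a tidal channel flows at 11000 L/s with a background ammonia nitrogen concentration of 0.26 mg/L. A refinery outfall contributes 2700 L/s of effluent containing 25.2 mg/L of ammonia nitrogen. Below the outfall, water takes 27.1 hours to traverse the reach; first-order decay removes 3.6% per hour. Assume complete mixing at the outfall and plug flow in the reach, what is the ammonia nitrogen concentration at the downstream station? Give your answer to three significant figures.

1.92 mg/L

Conservation of mass: C = (11000·0.2600 + 2700·25.20) / 13700 = 70900/13700 = 5.175 mg/L.
3.6%/h lost → k = −ln(1 − 0.036) = 0.03666 h⁻¹.
After decay, C = 5.175 × e^(−kt) = 5.175 × 0.3702 = 1.916 mg/L.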